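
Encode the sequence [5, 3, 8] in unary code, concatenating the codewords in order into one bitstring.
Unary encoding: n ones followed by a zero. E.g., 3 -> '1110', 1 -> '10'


Encode each number as n ones followed by a terminating 0:
  5 -> 111110 (6 bits)
  3 -> 1110 (4 bits)
  8 -> 111111110 (9 bits)
Total length = 6 + 4 + 9 = 19 bits.

Unary([5, 3, 8]) = 1111101110111111110 (19 bits)


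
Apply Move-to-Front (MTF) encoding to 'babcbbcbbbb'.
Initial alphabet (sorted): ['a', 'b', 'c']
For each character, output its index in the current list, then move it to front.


MTF encoding:
'b': index 1 in ['a', 'b', 'c'] -> ['b', 'a', 'c']
'a': index 1 in ['b', 'a', 'c'] -> ['a', 'b', 'c']
'b': index 1 in ['a', 'b', 'c'] -> ['b', 'a', 'c']
'c': index 2 in ['b', 'a', 'c'] -> ['c', 'b', 'a']
'b': index 1 in ['c', 'b', 'a'] -> ['b', 'c', 'a']
'b': index 0 in ['b', 'c', 'a'] -> ['b', 'c', 'a']
'c': index 1 in ['b', 'c', 'a'] -> ['c', 'b', 'a']
'b': index 1 in ['c', 'b', 'a'] -> ['b', 'c', 'a']
'b': index 0 in ['b', 'c', 'a'] -> ['b', 'c', 'a']
'b': index 0 in ['b', 'c', 'a'] -> ['b', 'c', 'a']
'b': index 0 in ['b', 'c', 'a'] -> ['b', 'c', 'a']


Output: [1, 1, 1, 2, 1, 0, 1, 1, 0, 0, 0]


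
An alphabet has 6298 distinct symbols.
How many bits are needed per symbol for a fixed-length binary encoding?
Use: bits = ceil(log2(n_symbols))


log2(6298) = 12.6207
Bracket: 2^12 = 4096 < 6298 <= 2^13 = 8192
So ceil(log2(6298)) = 13

bits = ceil(log2(6298)) = ceil(12.6207) = 13 bits


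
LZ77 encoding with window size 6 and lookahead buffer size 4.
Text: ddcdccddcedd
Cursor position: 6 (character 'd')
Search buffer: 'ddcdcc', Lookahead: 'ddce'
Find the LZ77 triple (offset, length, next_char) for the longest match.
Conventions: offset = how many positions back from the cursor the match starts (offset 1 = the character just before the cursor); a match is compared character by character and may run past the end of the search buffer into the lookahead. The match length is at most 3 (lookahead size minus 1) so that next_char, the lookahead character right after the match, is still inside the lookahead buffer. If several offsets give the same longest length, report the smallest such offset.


Try each offset into the search buffer:
  offset=1 (pos 5, char 'c'): match length 0
  offset=2 (pos 4, char 'c'): match length 0
  offset=3 (pos 3, char 'd'): match length 1
  offset=4 (pos 2, char 'c'): match length 0
  offset=5 (pos 1, char 'd'): match length 1
  offset=6 (pos 0, char 'd'): match length 3
Longest match has length 3 at offset 6.
next_char = character at position 6 + 3 = 9 -> 'e'

Best match: offset=6, length=3 (matching 'ddc' starting at position 0)
LZ77 triple: (6, 3, 'e')


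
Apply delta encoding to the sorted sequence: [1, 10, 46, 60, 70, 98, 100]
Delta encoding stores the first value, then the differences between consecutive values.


First value: 1
Deltas:
  10 - 1 = 9
  46 - 10 = 36
  60 - 46 = 14
  70 - 60 = 10
  98 - 70 = 28
  100 - 98 = 2


Delta encoded: [1, 9, 36, 14, 10, 28, 2]


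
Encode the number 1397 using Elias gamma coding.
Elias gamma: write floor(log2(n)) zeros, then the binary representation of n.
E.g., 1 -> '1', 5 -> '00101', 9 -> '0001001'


num_bits = floor(log2(1397)) + 1 = 11
leading_zeros = num_bits - 1 = 10
binary(1397) = 10101110101

Elias gamma(1397) = '0000000000' + '10101110101' = 000000000010101110101 (21 bits)


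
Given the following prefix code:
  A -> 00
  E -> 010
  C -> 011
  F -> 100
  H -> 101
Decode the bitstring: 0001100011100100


Decoding step by step:
Bits 00 -> A
Bits 011 -> C
Bits 00 -> A
Bits 011 -> C
Bits 100 -> F
Bits 100 -> F


Decoded message: ACACFF


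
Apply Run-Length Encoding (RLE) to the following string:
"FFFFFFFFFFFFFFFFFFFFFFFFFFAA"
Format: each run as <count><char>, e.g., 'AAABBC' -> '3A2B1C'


Scanning runs left to right:
  i=0: run of 'F' x 26 -> '26F'
  i=26: run of 'A' x 2 -> '2A'

RLE = 26F2A


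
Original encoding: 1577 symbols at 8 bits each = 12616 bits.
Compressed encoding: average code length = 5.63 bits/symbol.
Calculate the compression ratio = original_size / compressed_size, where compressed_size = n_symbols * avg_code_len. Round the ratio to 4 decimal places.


original_size = n_symbols * orig_bits = 1577 * 8 = 12616 bits
compressed_size = n_symbols * avg_code_len = 1577 * 5.63 = 8878.51 bits
ratio = original_size / compressed_size = 12616 / 8878.51 = 1.421

Compression ratio = 1.421


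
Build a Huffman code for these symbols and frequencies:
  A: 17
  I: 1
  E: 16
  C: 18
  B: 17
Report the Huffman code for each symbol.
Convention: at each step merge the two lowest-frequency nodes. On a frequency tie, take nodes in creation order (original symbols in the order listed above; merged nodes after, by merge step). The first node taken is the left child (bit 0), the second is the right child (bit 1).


Huffman tree construction:
Step 1: Merge I(1) + E(16) = 17
Step 2: Merge A(17) + B(17) = 34
Step 3: Merge (I+E)(17) + C(18) = 35
Step 4: Merge (A+B)(34) + ((I+E)+C)(35) = 69
Read each symbol's code off the tree from the root (left child = 0, right child = 1).

Codes:
  A: 00 (length 2)
  I: 100 (length 3)
  E: 101 (length 3)
  C: 11 (length 2)
  B: 01 (length 2)
Average code length: 155/69 = 2.2464 bits/symbol


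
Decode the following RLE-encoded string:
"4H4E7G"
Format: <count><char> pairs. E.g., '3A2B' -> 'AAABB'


Expanding each <count><char> pair:
  4H -> 'HHHH'
  4E -> 'EEEE'
  7G -> 'GGGGGGG'

Decoded = HHHHEEEEGGGGGGG


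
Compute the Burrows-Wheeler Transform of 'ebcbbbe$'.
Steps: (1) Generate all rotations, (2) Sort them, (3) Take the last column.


Rotations (sorted):
  0: $ebcbbbe -> last char: e
  1: bbbe$ebc -> last char: c
  2: bbe$ebcb -> last char: b
  3: bcbbbe$e -> last char: e
  4: be$ebcbb -> last char: b
  5: cbbbe$eb -> last char: b
  6: e$ebcbbb -> last char: b
  7: ebcbbbe$ -> last char: $


BWT = ecbebbb$


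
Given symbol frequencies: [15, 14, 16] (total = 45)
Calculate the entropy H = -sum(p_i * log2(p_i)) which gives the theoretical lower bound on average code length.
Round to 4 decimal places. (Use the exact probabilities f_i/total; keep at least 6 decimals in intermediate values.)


Per-symbol terms -p_i * log2(p_i) with p_i = f_i/45:
  p = 15/45 = 0.333333: log2(p) = -1.584963, -p*log2(p) = 0.528321
  p = 14/45 = 0.311111: log2(p) = -1.684498, -p*log2(p) = 0.524066
  p = 16/45 = 0.355556: log2(p) = -1.491853, -p*log2(p) = 0.530437
H = 0.528321 + 0.524066 + 0.530437 = 1.582824

H = 1.5828 bits/symbol


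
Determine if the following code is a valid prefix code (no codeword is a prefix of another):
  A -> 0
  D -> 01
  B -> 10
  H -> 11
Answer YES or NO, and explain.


Checking each pair (does one codeword prefix another?):
  A='0' vs D='01': prefix -- VIOLATION

NO -- this is NOT a valid prefix code. A (0) is a prefix of D (01).


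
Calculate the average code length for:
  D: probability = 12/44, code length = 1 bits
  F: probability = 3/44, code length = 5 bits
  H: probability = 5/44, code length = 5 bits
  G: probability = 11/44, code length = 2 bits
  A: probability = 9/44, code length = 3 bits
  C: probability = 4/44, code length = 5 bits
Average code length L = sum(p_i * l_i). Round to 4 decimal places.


Weighted contributions p_i * l_i:
  D: (12/44) * 1 = 12/44
  F: (3/44) * 5 = 15/44
  H: (5/44) * 5 = 25/44
  G: (11/44) * 2 = 22/44
  A: (9/44) * 3 = 27/44
  C: (4/44) * 5 = 20/44
Sum = (12 + 15 + 25 + 22 + 27 + 20)/44 = 121/44

L = 121/44 = 2.7500 bits/symbol


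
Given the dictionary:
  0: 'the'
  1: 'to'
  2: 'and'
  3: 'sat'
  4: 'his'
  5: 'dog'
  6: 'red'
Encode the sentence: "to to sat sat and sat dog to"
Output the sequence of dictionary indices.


Look up each word in the dictionary:
  'to' -> 1
  'to' -> 1
  'sat' -> 3
  'sat' -> 3
  'and' -> 2
  'sat' -> 3
  'dog' -> 5
  'to' -> 1

Encoded: [1, 1, 3, 3, 2, 3, 5, 1]


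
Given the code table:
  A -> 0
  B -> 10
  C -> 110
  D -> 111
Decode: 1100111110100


Decoding:
110 -> C
0 -> A
111 -> D
110 -> C
10 -> B
0 -> A


Result: CADCBA


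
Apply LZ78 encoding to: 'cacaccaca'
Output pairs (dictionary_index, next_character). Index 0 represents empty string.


LZ78 encoding steps:
Dictionary: {0: ''}
Step 1: w='' (idx 0), next='c' -> output (0, 'c'), add 'c' as idx 1
Step 2: w='' (idx 0), next='a' -> output (0, 'a'), add 'a' as idx 2
Step 3: w='c' (idx 1), next='a' -> output (1, 'a'), add 'ca' as idx 3
Step 4: w='c' (idx 1), next='c' -> output (1, 'c'), add 'cc' as idx 4
Step 5: w='a' (idx 2), next='c' -> output (2, 'c'), add 'ac' as idx 5
Step 6: w='a' (idx 2), end of input -> output (2, '')


Encoded: [(0, 'c'), (0, 'a'), (1, 'a'), (1, 'c'), (2, 'c'), (2, '')]


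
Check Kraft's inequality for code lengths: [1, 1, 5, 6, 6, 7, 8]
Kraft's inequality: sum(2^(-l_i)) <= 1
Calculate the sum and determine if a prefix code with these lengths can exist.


Sum = 2^(-1) + 2^(-1) + 2^(-5) + 2^(-6) + 2^(-6) + 2^(-7) + 2^(-8)
    = 0.5 + 0.5 + 0.03125 + 0.015625 + 0.015625 + 0.0078125 + 0.00390625
    = 275/256 = 1.07421875
Since 1.07421875 > 1, Kraft's inequality is NOT satisfied.
A prefix code with these lengths CANNOT exist.

Kraft sum = 1.07421875. Not satisfied.


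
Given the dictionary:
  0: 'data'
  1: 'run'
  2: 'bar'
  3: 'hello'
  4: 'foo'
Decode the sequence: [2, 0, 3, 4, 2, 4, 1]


Look up each index in the dictionary:
  2 -> 'bar'
  0 -> 'data'
  3 -> 'hello'
  4 -> 'foo'
  2 -> 'bar'
  4 -> 'foo'
  1 -> 'run'

Decoded: "bar data hello foo bar foo run"


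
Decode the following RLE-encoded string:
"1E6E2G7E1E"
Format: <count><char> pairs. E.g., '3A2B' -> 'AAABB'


Expanding each <count><char> pair:
  1E -> 'E'
  6E -> 'EEEEEE'
  2G -> 'GG'
  7E -> 'EEEEEEE'
  1E -> 'E'

Decoded = EEEEEEEGGEEEEEEEE


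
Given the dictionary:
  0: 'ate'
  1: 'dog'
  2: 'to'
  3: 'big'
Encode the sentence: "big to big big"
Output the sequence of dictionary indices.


Look up each word in the dictionary:
  'big' -> 3
  'to' -> 2
  'big' -> 3
  'big' -> 3

Encoded: [3, 2, 3, 3]


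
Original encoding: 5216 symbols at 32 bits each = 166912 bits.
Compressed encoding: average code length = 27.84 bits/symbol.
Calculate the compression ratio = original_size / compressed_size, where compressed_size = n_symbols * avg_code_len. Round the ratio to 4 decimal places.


original_size = n_symbols * orig_bits = 5216 * 32 = 166912 bits
compressed_size = n_symbols * avg_code_len = 5216 * 27.84 = 145213.44 bits
ratio = original_size / compressed_size = 166912 / 145213.44 = 1.1494

Compression ratio = 1.1494


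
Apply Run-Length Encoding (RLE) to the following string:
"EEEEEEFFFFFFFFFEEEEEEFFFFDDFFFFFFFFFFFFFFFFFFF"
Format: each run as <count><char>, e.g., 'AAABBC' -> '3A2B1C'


Scanning runs left to right:
  i=0: run of 'E' x 6 -> '6E'
  i=6: run of 'F' x 9 -> '9F'
  i=15: run of 'E' x 6 -> '6E'
  i=21: run of 'F' x 4 -> '4F'
  i=25: run of 'D' x 2 -> '2D'
  i=27: run of 'F' x 19 -> '19F'

RLE = 6E9F6E4F2D19F


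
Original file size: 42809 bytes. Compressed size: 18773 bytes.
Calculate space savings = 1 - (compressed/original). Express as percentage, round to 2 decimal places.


ratio = compressed/original = 18773/42809 = 0.438529
savings = 1 - ratio = 1 - 0.438529 = 0.561471
as a percentage: 0.561471 * 100 = 56.15%

Space savings = 1 - 18773/42809 = 56.15%


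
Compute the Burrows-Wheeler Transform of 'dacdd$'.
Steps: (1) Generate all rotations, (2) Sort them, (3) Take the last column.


Rotations (sorted):
  0: $dacdd -> last char: d
  1: acdd$d -> last char: d
  2: cdd$da -> last char: a
  3: d$dacd -> last char: d
  4: dacdd$ -> last char: $
  5: dd$dac -> last char: c


BWT = ddad$c


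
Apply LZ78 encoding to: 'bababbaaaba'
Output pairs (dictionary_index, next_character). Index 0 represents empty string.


LZ78 encoding steps:
Dictionary: {0: ''}
Step 1: w='' (idx 0), next='b' -> output (0, 'b'), add 'b' as idx 1
Step 2: w='' (idx 0), next='a' -> output (0, 'a'), add 'a' as idx 2
Step 3: w='b' (idx 1), next='a' -> output (1, 'a'), add 'ba' as idx 3
Step 4: w='b' (idx 1), next='b' -> output (1, 'b'), add 'bb' as idx 4
Step 5: w='a' (idx 2), next='a' -> output (2, 'a'), add 'aa' as idx 5
Step 6: w='a' (idx 2), next='b' -> output (2, 'b'), add 'ab' as idx 6
Step 7: w='a' (idx 2), end of input -> output (2, '')


Encoded: [(0, 'b'), (0, 'a'), (1, 'a'), (1, 'b'), (2, 'a'), (2, 'b'), (2, '')]


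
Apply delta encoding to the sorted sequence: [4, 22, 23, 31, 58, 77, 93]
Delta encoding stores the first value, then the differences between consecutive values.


First value: 4
Deltas:
  22 - 4 = 18
  23 - 22 = 1
  31 - 23 = 8
  58 - 31 = 27
  77 - 58 = 19
  93 - 77 = 16


Delta encoded: [4, 18, 1, 8, 27, 19, 16]


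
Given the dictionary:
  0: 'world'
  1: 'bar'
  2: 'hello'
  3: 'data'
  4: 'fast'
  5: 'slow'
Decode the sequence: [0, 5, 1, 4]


Look up each index in the dictionary:
  0 -> 'world'
  5 -> 'slow'
  1 -> 'bar'
  4 -> 'fast'

Decoded: "world slow bar fast"


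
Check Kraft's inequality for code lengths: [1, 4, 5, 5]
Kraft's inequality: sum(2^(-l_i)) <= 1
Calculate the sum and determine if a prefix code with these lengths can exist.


Sum = 2^(-1) + 2^(-4) + 2^(-5) + 2^(-5)
    = 0.5 + 0.0625 + 0.03125 + 0.03125
    = 20/32 = 0.625
Since 0.625 <= 1, Kraft's inequality IS satisfied.
A prefix code with these lengths CAN exist.

Kraft sum = 0.625. Satisfied.


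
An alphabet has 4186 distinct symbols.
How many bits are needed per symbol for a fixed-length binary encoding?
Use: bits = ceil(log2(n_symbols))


log2(4186) = 12.0314
Bracket: 2^12 = 4096 < 4186 <= 2^13 = 8192
So ceil(log2(4186)) = 13

bits = ceil(log2(4186)) = ceil(12.0314) = 13 bits


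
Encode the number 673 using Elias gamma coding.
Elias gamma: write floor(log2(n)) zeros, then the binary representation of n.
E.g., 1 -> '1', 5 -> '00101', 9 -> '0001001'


num_bits = floor(log2(673)) + 1 = 10
leading_zeros = num_bits - 1 = 9
binary(673) = 1010100001

Elias gamma(673) = '000000000' + '1010100001' = 0000000001010100001 (19 bits)


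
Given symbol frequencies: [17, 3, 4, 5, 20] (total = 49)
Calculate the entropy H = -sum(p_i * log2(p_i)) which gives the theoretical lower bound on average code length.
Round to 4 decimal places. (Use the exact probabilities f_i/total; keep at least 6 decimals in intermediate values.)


Per-symbol terms -p_i * log2(p_i) with p_i = f_i/49:
  p = 17/49 = 0.346939: log2(p) = -1.527247, -p*log2(p) = 0.529861
  p = 3/49 = 0.061224: log2(p) = -4.029747, -p*log2(p) = 0.246719
  p = 4/49 = 0.081633: log2(p) = -3.614710, -p*log2(p) = 0.295078
  p = 5/49 = 0.102041: log2(p) = -3.292782, -p*log2(p) = 0.335998
  p = 20/49 = 0.408163: log2(p) = -1.292782, -p*log2(p) = 0.527666
H = 0.529861 + 0.246719 + 0.295078 + 0.335998 + 0.527666 = 1.935322

H = 1.9353 bits/symbol


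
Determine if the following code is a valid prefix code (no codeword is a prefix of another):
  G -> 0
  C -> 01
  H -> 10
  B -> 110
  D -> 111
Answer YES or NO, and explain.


Checking each pair (does one codeword prefix another?):
  G='0' vs C='01': prefix -- VIOLATION

NO -- this is NOT a valid prefix code. G (0) is a prefix of C (01).


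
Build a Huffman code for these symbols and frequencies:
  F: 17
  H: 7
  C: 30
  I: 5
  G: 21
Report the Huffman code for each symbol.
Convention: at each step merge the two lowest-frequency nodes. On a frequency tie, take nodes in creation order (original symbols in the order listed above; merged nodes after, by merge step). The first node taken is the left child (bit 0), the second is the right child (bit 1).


Huffman tree construction:
Step 1: Merge I(5) + H(7) = 12
Step 2: Merge (I+H)(12) + F(17) = 29
Step 3: Merge G(21) + ((I+H)+F)(29) = 50
Step 4: Merge C(30) + (G+((I+H)+F))(50) = 80
Read each symbol's code off the tree from the root (left child = 0, right child = 1).

Codes:
  F: 111 (length 3)
  H: 1101 (length 4)
  C: 0 (length 1)
  I: 1100 (length 4)
  G: 10 (length 2)
Average code length: 171/80 = 2.1375 bits/symbol


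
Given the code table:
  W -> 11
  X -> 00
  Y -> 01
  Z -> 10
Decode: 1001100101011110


Decoding:
10 -> Z
01 -> Y
10 -> Z
01 -> Y
01 -> Y
01 -> Y
11 -> W
10 -> Z


Result: ZYZYYYWZ


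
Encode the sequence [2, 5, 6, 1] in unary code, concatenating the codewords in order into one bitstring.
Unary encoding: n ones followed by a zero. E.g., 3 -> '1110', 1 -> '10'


Encode each number as n ones followed by a terminating 0:
  2 -> 110 (3 bits)
  5 -> 111110 (6 bits)
  6 -> 1111110 (7 bits)
  1 -> 10 (2 bits)
Total length = 3 + 6 + 7 + 2 = 18 bits.

Unary([2, 5, 6, 1]) = 110111110111111010 (18 bits)


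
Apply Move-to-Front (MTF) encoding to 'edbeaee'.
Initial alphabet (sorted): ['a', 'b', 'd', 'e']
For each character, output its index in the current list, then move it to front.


MTF encoding:
'e': index 3 in ['a', 'b', 'd', 'e'] -> ['e', 'a', 'b', 'd']
'd': index 3 in ['e', 'a', 'b', 'd'] -> ['d', 'e', 'a', 'b']
'b': index 3 in ['d', 'e', 'a', 'b'] -> ['b', 'd', 'e', 'a']
'e': index 2 in ['b', 'd', 'e', 'a'] -> ['e', 'b', 'd', 'a']
'a': index 3 in ['e', 'b', 'd', 'a'] -> ['a', 'e', 'b', 'd']
'e': index 1 in ['a', 'e', 'b', 'd'] -> ['e', 'a', 'b', 'd']
'e': index 0 in ['e', 'a', 'b', 'd'] -> ['e', 'a', 'b', 'd']


Output: [3, 3, 3, 2, 3, 1, 0]


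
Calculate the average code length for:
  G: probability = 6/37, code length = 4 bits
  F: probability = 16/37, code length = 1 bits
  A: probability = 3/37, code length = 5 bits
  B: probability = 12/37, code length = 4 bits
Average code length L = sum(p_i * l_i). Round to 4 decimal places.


Weighted contributions p_i * l_i:
  G: (6/37) * 4 = 24/37
  F: (16/37) * 1 = 16/37
  A: (3/37) * 5 = 15/37
  B: (12/37) * 4 = 48/37
Sum = (24 + 16 + 15 + 48)/37 = 103/37

L = 103/37 = 2.7838 bits/symbol


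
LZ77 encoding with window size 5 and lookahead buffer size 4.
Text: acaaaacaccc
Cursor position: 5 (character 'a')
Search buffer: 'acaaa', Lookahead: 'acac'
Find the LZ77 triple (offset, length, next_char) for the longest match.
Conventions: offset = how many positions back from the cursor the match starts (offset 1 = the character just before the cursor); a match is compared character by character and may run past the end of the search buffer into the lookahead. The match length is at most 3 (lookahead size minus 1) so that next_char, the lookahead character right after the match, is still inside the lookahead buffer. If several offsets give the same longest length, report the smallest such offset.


Try each offset into the search buffer:
  offset=1 (pos 4, char 'a'): match length 1
  offset=2 (pos 3, char 'a'): match length 1
  offset=3 (pos 2, char 'a'): match length 1
  offset=4 (pos 1, char 'c'): match length 0
  offset=5 (pos 0, char 'a'): match length 3
Longest match has length 3 at offset 5.
next_char = character at position 5 + 3 = 8 -> 'c'

Best match: offset=5, length=3 (matching 'aca' starting at position 0)
LZ77 triple: (5, 3, 'c')


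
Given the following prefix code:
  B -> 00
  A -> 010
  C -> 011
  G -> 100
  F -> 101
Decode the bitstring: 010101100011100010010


Decoding step by step:
Bits 010 -> A
Bits 101 -> F
Bits 100 -> G
Bits 011 -> C
Bits 100 -> G
Bits 010 -> A
Bits 010 -> A


Decoded message: AFGCGAA


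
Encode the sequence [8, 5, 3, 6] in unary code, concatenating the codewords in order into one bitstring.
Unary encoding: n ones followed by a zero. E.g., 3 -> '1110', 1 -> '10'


Encode each number as n ones followed by a terminating 0:
  8 -> 111111110 (9 bits)
  5 -> 111110 (6 bits)
  3 -> 1110 (4 bits)
  6 -> 1111110 (7 bits)
Total length = 9 + 6 + 4 + 7 = 26 bits.

Unary([8, 5, 3, 6]) = 11111111011111011101111110 (26 bits)


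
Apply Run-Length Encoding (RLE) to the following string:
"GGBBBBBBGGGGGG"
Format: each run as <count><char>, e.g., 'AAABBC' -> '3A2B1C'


Scanning runs left to right:
  i=0: run of 'G' x 2 -> '2G'
  i=2: run of 'B' x 6 -> '6B'
  i=8: run of 'G' x 6 -> '6G'

RLE = 2G6B6G


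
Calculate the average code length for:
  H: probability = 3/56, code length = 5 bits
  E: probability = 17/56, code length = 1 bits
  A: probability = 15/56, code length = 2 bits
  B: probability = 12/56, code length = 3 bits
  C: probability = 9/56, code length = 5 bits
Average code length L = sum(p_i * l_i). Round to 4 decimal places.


Weighted contributions p_i * l_i:
  H: (3/56) * 5 = 15/56
  E: (17/56) * 1 = 17/56
  A: (15/56) * 2 = 30/56
  B: (12/56) * 3 = 36/56
  C: (9/56) * 5 = 45/56
Sum = (15 + 17 + 30 + 36 + 45)/56 = 143/56

L = 143/56 = 2.5536 bits/symbol


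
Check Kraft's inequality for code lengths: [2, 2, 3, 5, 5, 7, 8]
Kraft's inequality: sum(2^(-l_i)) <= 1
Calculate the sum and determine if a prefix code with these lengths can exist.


Sum = 2^(-2) + 2^(-2) + 2^(-3) + 2^(-5) + 2^(-5) + 2^(-7) + 2^(-8)
    = 0.25 + 0.25 + 0.125 + 0.03125 + 0.03125 + 0.0078125 + 0.00390625
    = 179/256 = 0.69921875
Since 0.69921875 <= 1, Kraft's inequality IS satisfied.
A prefix code with these lengths CAN exist.

Kraft sum = 0.69921875. Satisfied.


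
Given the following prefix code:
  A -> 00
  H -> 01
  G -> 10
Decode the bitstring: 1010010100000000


Decoding step by step:
Bits 10 -> G
Bits 10 -> G
Bits 01 -> H
Bits 01 -> H
Bits 00 -> A
Bits 00 -> A
Bits 00 -> A
Bits 00 -> A


Decoded message: GGHHAAAA


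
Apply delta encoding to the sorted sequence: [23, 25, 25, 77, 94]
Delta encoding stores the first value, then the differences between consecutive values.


First value: 23
Deltas:
  25 - 23 = 2
  25 - 25 = 0
  77 - 25 = 52
  94 - 77 = 17


Delta encoded: [23, 2, 0, 52, 17]


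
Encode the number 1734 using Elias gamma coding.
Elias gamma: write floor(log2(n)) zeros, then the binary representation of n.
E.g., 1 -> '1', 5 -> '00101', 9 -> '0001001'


num_bits = floor(log2(1734)) + 1 = 11
leading_zeros = num_bits - 1 = 10
binary(1734) = 11011000110

Elias gamma(1734) = '0000000000' + '11011000110' = 000000000011011000110 (21 bits)


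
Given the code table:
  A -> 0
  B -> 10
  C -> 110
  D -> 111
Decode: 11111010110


Decoding:
111 -> D
110 -> C
10 -> B
110 -> C


Result: DCBC


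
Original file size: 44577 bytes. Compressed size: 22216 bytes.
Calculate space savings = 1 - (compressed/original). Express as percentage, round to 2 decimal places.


ratio = compressed/original = 22216/44577 = 0.498374
savings = 1 - ratio = 1 - 0.498374 = 0.501626
as a percentage: 0.501626 * 100 = 50.16%

Space savings = 1 - 22216/44577 = 50.16%


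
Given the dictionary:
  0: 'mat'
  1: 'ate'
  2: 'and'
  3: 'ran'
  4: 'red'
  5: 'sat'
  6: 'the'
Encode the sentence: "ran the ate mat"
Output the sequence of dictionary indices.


Look up each word in the dictionary:
  'ran' -> 3
  'the' -> 6
  'ate' -> 1
  'mat' -> 0

Encoded: [3, 6, 1, 0]


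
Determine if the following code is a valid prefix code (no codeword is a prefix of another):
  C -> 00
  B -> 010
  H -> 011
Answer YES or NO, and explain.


Checking each pair (does one codeword prefix another?):
  C='00' vs B='010': no prefix
  C='00' vs H='011': no prefix
  B='010' vs C='00': no prefix
  B='010' vs H='011': no prefix
  H='011' vs C='00': no prefix
  H='011' vs B='010': no prefix
No violation found over all pairs.

YES -- this is a valid prefix code. No codeword is a prefix of any other codeword.


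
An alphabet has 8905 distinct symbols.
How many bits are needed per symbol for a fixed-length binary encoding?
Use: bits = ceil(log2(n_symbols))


log2(8905) = 13.1204
Bracket: 2^13 = 8192 < 8905 <= 2^14 = 16384
So ceil(log2(8905)) = 14

bits = ceil(log2(8905)) = ceil(13.1204) = 14 bits


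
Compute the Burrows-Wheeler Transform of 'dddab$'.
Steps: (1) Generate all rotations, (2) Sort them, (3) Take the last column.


Rotations (sorted):
  0: $dddab -> last char: b
  1: ab$ddd -> last char: d
  2: b$ddda -> last char: a
  3: dab$dd -> last char: d
  4: ddab$d -> last char: d
  5: dddab$ -> last char: $


BWT = bdadd$


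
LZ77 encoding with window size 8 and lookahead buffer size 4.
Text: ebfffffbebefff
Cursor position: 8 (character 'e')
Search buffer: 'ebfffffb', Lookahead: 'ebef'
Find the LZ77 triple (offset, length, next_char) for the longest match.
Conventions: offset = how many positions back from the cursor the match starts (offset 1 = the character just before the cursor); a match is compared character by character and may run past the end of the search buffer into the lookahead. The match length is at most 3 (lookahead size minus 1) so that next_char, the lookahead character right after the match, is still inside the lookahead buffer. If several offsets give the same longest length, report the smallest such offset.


Try each offset into the search buffer:
  offset=1 (pos 7, char 'b'): match length 0
  offset=2 (pos 6, char 'f'): match length 0
  offset=3 (pos 5, char 'f'): match length 0
  offset=4 (pos 4, char 'f'): match length 0
  offset=5 (pos 3, char 'f'): match length 0
  offset=6 (pos 2, char 'f'): match length 0
  offset=7 (pos 1, char 'b'): match length 0
  offset=8 (pos 0, char 'e'): match length 2
Longest match has length 2 at offset 8.
next_char = character at position 8 + 2 = 10 -> 'e'

Best match: offset=8, length=2 (matching 'eb' starting at position 0)
LZ77 triple: (8, 2, 'e')


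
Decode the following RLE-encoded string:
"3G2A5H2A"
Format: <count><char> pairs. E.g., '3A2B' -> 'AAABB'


Expanding each <count><char> pair:
  3G -> 'GGG'
  2A -> 'AA'
  5H -> 'HHHHH'
  2A -> 'AA'

Decoded = GGGAAHHHHHAA


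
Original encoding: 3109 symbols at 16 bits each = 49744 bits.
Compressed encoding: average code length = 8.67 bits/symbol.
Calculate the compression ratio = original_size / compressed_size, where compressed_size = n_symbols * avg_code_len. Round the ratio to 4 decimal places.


original_size = n_symbols * orig_bits = 3109 * 16 = 49744 bits
compressed_size = n_symbols * avg_code_len = 3109 * 8.67 = 26955.03 bits
ratio = original_size / compressed_size = 49744 / 26955.03 = 1.8454

Compression ratio = 1.8454


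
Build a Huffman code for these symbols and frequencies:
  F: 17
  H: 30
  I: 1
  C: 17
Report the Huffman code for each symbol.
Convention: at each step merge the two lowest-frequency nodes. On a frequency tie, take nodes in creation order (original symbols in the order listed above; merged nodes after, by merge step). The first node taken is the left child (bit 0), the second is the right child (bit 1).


Huffman tree construction:
Step 1: Merge I(1) + F(17) = 18
Step 2: Merge C(17) + (I+F)(18) = 35
Step 3: Merge H(30) + (C+(I+F))(35) = 65
Read each symbol's code off the tree from the root (left child = 0, right child = 1).

Codes:
  F: 111 (length 3)
  H: 0 (length 1)
  I: 110 (length 3)
  C: 10 (length 2)
Average code length: 118/65 = 1.8154 bits/symbol


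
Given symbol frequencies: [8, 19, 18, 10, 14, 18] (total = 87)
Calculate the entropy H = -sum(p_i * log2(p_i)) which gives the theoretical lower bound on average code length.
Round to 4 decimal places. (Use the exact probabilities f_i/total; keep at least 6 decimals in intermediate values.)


Per-symbol terms -p_i * log2(p_i) with p_i = f_i/87:
  p = 8/87 = 0.091954: log2(p) = -3.442943, -p*log2(p) = 0.316593
  p = 19/87 = 0.218391: log2(p) = -2.195016, -p*log2(p) = 0.479371
  p = 18/87 = 0.206897: log2(p) = -2.273018, -p*log2(p) = 0.470280
  p = 10/87 = 0.114943: log2(p) = -3.121015, -p*log2(p) = 0.358737
  p = 14/87 = 0.160920: log2(p) = -2.635589, -p*log2(p) = 0.424118
  p = 18/87 = 0.206897: log2(p) = -2.273018, -p*log2(p) = 0.470280
H = 0.316593 + 0.479371 + 0.470280 + 0.358737 + 0.424118 + 0.470280 = 2.519379

H = 2.5194 bits/symbol


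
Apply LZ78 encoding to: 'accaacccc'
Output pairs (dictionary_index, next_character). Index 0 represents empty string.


LZ78 encoding steps:
Dictionary: {0: ''}
Step 1: w='' (idx 0), next='a' -> output (0, 'a'), add 'a' as idx 1
Step 2: w='' (idx 0), next='c' -> output (0, 'c'), add 'c' as idx 2
Step 3: w='c' (idx 2), next='a' -> output (2, 'a'), add 'ca' as idx 3
Step 4: w='a' (idx 1), next='c' -> output (1, 'c'), add 'ac' as idx 4
Step 5: w='c' (idx 2), next='c' -> output (2, 'c'), add 'cc' as idx 5
Step 6: w='c' (idx 2), end of input -> output (2, '')


Encoded: [(0, 'a'), (0, 'c'), (2, 'a'), (1, 'c'), (2, 'c'), (2, '')]


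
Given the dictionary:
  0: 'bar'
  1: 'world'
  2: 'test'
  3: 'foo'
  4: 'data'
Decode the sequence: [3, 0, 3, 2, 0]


Look up each index in the dictionary:
  3 -> 'foo'
  0 -> 'bar'
  3 -> 'foo'
  2 -> 'test'
  0 -> 'bar'

Decoded: "foo bar foo test bar"


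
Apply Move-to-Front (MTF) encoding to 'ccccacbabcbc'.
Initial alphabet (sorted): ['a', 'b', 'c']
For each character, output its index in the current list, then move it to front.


MTF encoding:
'c': index 2 in ['a', 'b', 'c'] -> ['c', 'a', 'b']
'c': index 0 in ['c', 'a', 'b'] -> ['c', 'a', 'b']
'c': index 0 in ['c', 'a', 'b'] -> ['c', 'a', 'b']
'c': index 0 in ['c', 'a', 'b'] -> ['c', 'a', 'b']
'a': index 1 in ['c', 'a', 'b'] -> ['a', 'c', 'b']
'c': index 1 in ['a', 'c', 'b'] -> ['c', 'a', 'b']
'b': index 2 in ['c', 'a', 'b'] -> ['b', 'c', 'a']
'a': index 2 in ['b', 'c', 'a'] -> ['a', 'b', 'c']
'b': index 1 in ['a', 'b', 'c'] -> ['b', 'a', 'c']
'c': index 2 in ['b', 'a', 'c'] -> ['c', 'b', 'a']
'b': index 1 in ['c', 'b', 'a'] -> ['b', 'c', 'a']
'c': index 1 in ['b', 'c', 'a'] -> ['c', 'b', 'a']


Output: [2, 0, 0, 0, 1, 1, 2, 2, 1, 2, 1, 1]


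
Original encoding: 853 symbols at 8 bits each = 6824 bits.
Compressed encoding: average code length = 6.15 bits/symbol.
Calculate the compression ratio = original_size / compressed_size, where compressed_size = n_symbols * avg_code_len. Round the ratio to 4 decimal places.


original_size = n_symbols * orig_bits = 853 * 8 = 6824 bits
compressed_size = n_symbols * avg_code_len = 853 * 6.15 = 5245.95 bits
ratio = original_size / compressed_size = 6824 / 5245.95 = 1.3008

Compression ratio = 1.3008


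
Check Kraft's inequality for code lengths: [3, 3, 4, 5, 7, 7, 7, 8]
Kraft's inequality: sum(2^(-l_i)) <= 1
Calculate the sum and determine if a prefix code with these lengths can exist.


Sum = 2^(-3) + 2^(-3) + 2^(-4) + 2^(-5) + 2^(-7) + 2^(-7) + 2^(-7) + 2^(-8)
    = 0.125 + 0.125 + 0.0625 + 0.03125 + 0.0078125 + 0.0078125 + 0.0078125 + 0.00390625
    = 95/256 = 0.37109375
Since 0.37109375 <= 1, Kraft's inequality IS satisfied.
A prefix code with these lengths CAN exist.

Kraft sum = 0.37109375. Satisfied.


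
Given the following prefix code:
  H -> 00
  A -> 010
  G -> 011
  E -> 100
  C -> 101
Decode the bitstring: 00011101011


Decoding step by step:
Bits 00 -> H
Bits 011 -> G
Bits 101 -> C
Bits 011 -> G


Decoded message: HGCG


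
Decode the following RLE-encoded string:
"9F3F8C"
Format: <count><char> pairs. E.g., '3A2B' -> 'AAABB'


Expanding each <count><char> pair:
  9F -> 'FFFFFFFFF'
  3F -> 'FFF'
  8C -> 'CCCCCCCC'

Decoded = FFFFFFFFFFFFCCCCCCCC


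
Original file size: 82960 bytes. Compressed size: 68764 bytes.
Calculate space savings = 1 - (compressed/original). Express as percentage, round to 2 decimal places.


ratio = compressed/original = 68764/82960 = 0.828881
savings = 1 - ratio = 1 - 0.828881 = 0.171119
as a percentage: 0.171119 * 100 = 17.11%

Space savings = 1 - 68764/82960 = 17.11%


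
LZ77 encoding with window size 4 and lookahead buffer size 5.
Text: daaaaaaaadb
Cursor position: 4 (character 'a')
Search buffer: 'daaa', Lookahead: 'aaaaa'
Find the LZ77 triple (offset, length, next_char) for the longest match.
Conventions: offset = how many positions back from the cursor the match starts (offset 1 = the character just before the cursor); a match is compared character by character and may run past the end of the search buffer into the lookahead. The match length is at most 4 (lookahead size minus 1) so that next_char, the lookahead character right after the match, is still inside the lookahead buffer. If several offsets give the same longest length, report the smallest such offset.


Try each offset into the search buffer:
  offset=1 (pos 3, char 'a'): match length 4
  offset=2 (pos 2, char 'a'): match length 4
  offset=3 (pos 1, char 'a'): match length 4
  offset=4 (pos 0, char 'd'): match length 0
Longest match has length 4, found at offsets 1, 2, 3; take the smallest, offset 1.
next_char = character at position 4 + 4 = 8 -> 'a'

Best match: offset=1, length=4 (matching 'aaaa' starting at position 3)
LZ77 triple: (1, 4, 'a')


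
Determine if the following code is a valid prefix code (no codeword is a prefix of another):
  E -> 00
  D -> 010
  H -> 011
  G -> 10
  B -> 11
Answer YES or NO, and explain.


Checking each pair (does one codeword prefix another?):
  E='00' vs D='010': no prefix
  E='00' vs H='011': no prefix
  E='00' vs G='10': no prefix
  E='00' vs B='11': no prefix
  D='010' vs E='00': no prefix
  D='010' vs H='011': no prefix
  D='010' vs G='10': no prefix
  D='010' vs B='11': no prefix
  H='011' vs E='00': no prefix
  H='011' vs D='010': no prefix
  H='011' vs G='10': no prefix
  H='011' vs B='11': no prefix
  G='10' vs E='00': no prefix
  G='10' vs D='010': no prefix
  G='10' vs H='011': no prefix
  G='10' vs B='11': no prefix
  B='11' vs E='00': no prefix
  B='11' vs D='010': no prefix
  B='11' vs H='011': no prefix
  B='11' vs G='10': no prefix
No violation found over all pairs.

YES -- this is a valid prefix code. No codeword is a prefix of any other codeword.


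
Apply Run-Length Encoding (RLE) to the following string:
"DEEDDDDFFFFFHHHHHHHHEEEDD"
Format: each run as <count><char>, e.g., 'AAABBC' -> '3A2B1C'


Scanning runs left to right:
  i=0: run of 'D' x 1 -> '1D'
  i=1: run of 'E' x 2 -> '2E'
  i=3: run of 'D' x 4 -> '4D'
  i=7: run of 'F' x 5 -> '5F'
  i=12: run of 'H' x 8 -> '8H'
  i=20: run of 'E' x 3 -> '3E'
  i=23: run of 'D' x 2 -> '2D'

RLE = 1D2E4D5F8H3E2D


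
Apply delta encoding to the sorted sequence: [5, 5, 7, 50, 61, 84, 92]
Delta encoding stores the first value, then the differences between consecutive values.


First value: 5
Deltas:
  5 - 5 = 0
  7 - 5 = 2
  50 - 7 = 43
  61 - 50 = 11
  84 - 61 = 23
  92 - 84 = 8


Delta encoded: [5, 0, 2, 43, 11, 23, 8]


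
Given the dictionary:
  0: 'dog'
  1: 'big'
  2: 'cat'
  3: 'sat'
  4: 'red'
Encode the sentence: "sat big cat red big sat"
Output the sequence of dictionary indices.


Look up each word in the dictionary:
  'sat' -> 3
  'big' -> 1
  'cat' -> 2
  'red' -> 4
  'big' -> 1
  'sat' -> 3

Encoded: [3, 1, 2, 4, 1, 3]


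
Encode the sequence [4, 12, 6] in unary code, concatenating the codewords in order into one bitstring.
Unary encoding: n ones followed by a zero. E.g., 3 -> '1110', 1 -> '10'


Encode each number as n ones followed by a terminating 0:
  4 -> 11110 (5 bits)
  12 -> 1111111111110 (13 bits)
  6 -> 1111110 (7 bits)
Total length = 5 + 13 + 7 = 25 bits.

Unary([4, 12, 6]) = 1111011111111111101111110 (25 bits)


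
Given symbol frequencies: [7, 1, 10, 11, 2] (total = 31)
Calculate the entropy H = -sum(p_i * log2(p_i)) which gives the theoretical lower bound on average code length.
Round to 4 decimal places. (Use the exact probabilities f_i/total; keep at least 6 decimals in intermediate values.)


Per-symbol terms -p_i * log2(p_i) with p_i = f_i/31:
  p = 7/31 = 0.225806: log2(p) = -2.146841, -p*log2(p) = 0.484771
  p = 1/31 = 0.032258: log2(p) = -4.954196, -p*log2(p) = 0.159813
  p = 10/31 = 0.322581: log2(p) = -1.632268, -p*log2(p) = 0.526538
  p = 11/31 = 0.354839: log2(p) = -1.494765, -p*log2(p) = 0.530400
  p = 2/31 = 0.064516: log2(p) = -3.954196, -p*log2(p) = 0.255109
H = 0.484771 + 0.159813 + 0.526538 + 0.530400 + 0.255109 = 1.956631

H = 1.9566 bits/symbol


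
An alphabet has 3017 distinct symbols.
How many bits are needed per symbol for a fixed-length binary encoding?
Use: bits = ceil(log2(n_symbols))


log2(3017) = 11.5589
Bracket: 2^11 = 2048 < 3017 <= 2^12 = 4096
So ceil(log2(3017)) = 12

bits = ceil(log2(3017)) = ceil(11.5589) = 12 bits


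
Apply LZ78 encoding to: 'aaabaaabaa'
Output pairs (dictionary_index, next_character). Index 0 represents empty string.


LZ78 encoding steps:
Dictionary: {0: ''}
Step 1: w='' (idx 0), next='a' -> output (0, 'a'), add 'a' as idx 1
Step 2: w='a' (idx 1), next='a' -> output (1, 'a'), add 'aa' as idx 2
Step 3: w='' (idx 0), next='b' -> output (0, 'b'), add 'b' as idx 3
Step 4: w='aa' (idx 2), next='a' -> output (2, 'a'), add 'aaa' as idx 4
Step 5: w='b' (idx 3), next='a' -> output (3, 'a'), add 'ba' as idx 5
Step 6: w='a' (idx 1), end of input -> output (1, '')


Encoded: [(0, 'a'), (1, 'a'), (0, 'b'), (2, 'a'), (3, 'a'), (1, '')]


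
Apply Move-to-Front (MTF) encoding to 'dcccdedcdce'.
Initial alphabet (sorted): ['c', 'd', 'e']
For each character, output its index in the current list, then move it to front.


MTF encoding:
'd': index 1 in ['c', 'd', 'e'] -> ['d', 'c', 'e']
'c': index 1 in ['d', 'c', 'e'] -> ['c', 'd', 'e']
'c': index 0 in ['c', 'd', 'e'] -> ['c', 'd', 'e']
'c': index 0 in ['c', 'd', 'e'] -> ['c', 'd', 'e']
'd': index 1 in ['c', 'd', 'e'] -> ['d', 'c', 'e']
'e': index 2 in ['d', 'c', 'e'] -> ['e', 'd', 'c']
'd': index 1 in ['e', 'd', 'c'] -> ['d', 'e', 'c']
'c': index 2 in ['d', 'e', 'c'] -> ['c', 'd', 'e']
'd': index 1 in ['c', 'd', 'e'] -> ['d', 'c', 'e']
'c': index 1 in ['d', 'c', 'e'] -> ['c', 'd', 'e']
'e': index 2 in ['c', 'd', 'e'] -> ['e', 'c', 'd']


Output: [1, 1, 0, 0, 1, 2, 1, 2, 1, 1, 2]


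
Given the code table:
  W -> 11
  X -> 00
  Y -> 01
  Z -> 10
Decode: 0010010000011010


Decoding:
00 -> X
10 -> Z
01 -> Y
00 -> X
00 -> X
01 -> Y
10 -> Z
10 -> Z


Result: XZYXXYZZ


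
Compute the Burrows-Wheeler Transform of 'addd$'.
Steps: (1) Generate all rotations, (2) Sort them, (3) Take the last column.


Rotations (sorted):
  0: $addd -> last char: d
  1: addd$ -> last char: $
  2: d$add -> last char: d
  3: dd$ad -> last char: d
  4: ddd$a -> last char: a


BWT = d$dda


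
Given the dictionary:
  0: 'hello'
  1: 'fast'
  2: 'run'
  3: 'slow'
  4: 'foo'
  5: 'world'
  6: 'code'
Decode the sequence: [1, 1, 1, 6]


Look up each index in the dictionary:
  1 -> 'fast'
  1 -> 'fast'
  1 -> 'fast'
  6 -> 'code'

Decoded: "fast fast fast code"


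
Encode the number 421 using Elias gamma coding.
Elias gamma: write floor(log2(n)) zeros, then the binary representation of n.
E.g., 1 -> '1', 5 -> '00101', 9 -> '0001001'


num_bits = floor(log2(421)) + 1 = 9
leading_zeros = num_bits - 1 = 8
binary(421) = 110100101

Elias gamma(421) = '00000000' + '110100101' = 00000000110100101 (17 bits)


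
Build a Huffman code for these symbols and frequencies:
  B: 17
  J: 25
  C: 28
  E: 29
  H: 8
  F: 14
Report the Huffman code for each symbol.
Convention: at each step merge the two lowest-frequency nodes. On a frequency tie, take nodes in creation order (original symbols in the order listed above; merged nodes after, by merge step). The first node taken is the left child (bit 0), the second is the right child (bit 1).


Huffman tree construction:
Step 1: Merge H(8) + F(14) = 22
Step 2: Merge B(17) + (H+F)(22) = 39
Step 3: Merge J(25) + C(28) = 53
Step 4: Merge E(29) + (B+(H+F))(39) = 68
Step 5: Merge (J+C)(53) + (E+(B+(H+F)))(68) = 121
Read each symbol's code off the tree from the root (left child = 0, right child = 1).

Codes:
  B: 110 (length 3)
  J: 00 (length 2)
  C: 01 (length 2)
  E: 10 (length 2)
  H: 1110 (length 4)
  F: 1111 (length 4)
Average code length: 303/121 = 2.5041 bits/symbol


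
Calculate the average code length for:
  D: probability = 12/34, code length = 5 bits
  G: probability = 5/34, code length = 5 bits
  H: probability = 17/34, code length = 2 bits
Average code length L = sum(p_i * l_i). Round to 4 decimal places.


Weighted contributions p_i * l_i:
  D: (12/34) * 5 = 60/34
  G: (5/34) * 5 = 25/34
  H: (17/34) * 2 = 34/34
Sum = (60 + 25 + 34)/34 = 119/34

L = 119/34 = 3.5000 bits/symbol


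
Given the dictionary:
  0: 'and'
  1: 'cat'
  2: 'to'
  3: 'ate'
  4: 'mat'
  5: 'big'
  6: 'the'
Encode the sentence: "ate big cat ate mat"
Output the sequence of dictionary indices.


Look up each word in the dictionary:
  'ate' -> 3
  'big' -> 5
  'cat' -> 1
  'ate' -> 3
  'mat' -> 4

Encoded: [3, 5, 1, 3, 4]
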